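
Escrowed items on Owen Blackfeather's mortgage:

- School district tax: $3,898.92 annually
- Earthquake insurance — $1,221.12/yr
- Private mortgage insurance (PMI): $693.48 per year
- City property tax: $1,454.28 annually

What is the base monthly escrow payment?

$605.65

School district tax — $3,898.92/yr
Earthquake insurance — $1,221.12/yr
Private mortgage insurance (PMI) — $693.48/yr
City property tax — $1,454.28/yr
Yearly total = $7,267.80
Monthly = $7,267.80 / 12 = $605.65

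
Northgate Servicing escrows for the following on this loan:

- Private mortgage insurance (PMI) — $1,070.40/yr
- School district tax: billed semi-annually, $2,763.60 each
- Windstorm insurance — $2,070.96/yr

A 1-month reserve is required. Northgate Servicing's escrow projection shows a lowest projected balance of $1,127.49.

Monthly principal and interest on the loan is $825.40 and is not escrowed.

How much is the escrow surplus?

Private mortgage insurance (PMI) = $1,070.40 per year
School district tax = $2,763.60 × 2 = $5,527.20 per year
Windstorm insurance = $2,070.96 per year
Yearly total = $1,070.40 + $5,527.20 + $2,070.96 = $8,668.56
Monthly = $8,668.56 ÷ 12 = $722.38
Required reserve = 1 × $722.38 = $722.38
Excess over cushion: $1,127.49 − $722.38 = $405.11

$405.11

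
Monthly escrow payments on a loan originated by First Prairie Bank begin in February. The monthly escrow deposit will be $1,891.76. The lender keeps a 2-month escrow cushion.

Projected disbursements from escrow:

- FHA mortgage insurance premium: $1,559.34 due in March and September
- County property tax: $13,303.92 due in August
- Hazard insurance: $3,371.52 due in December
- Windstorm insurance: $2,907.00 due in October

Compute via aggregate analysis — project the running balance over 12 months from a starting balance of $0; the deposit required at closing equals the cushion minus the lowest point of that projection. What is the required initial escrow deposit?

Cushion = 2 × $1,891.76 = $3,783.52
Trial balance (start $0, +$1,891.76 each month, − disbursements):
  Feb: +$1,891.76 → $1,891.76
  Mar: +$1,891.76 − $1,559.34 → $2,224.18
  Apr: +$1,891.76 → $4,115.94
  May: +$1,891.76 → $6,007.70
  Jun: +$1,891.76 → $7,899.46
  Jul: +$1,891.76 → $9,791.22
  Aug: +$1,891.76 − $13,303.92 → -$1,620.94
  Sep: +$1,891.76 − $1,559.34 → -$1,288.52
  Oct: +$1,891.76 − $2,907.00 → -$2,303.76
  Nov: +$1,891.76 → -$412.00
  Dec: +$1,891.76 − $3,371.52 → -$1,891.76
  Jan: +$1,891.76 → $0.00
Lowest trial balance = -$2,303.76 (Oct)
Initial deposit = cushion − low point = $3,783.52 − (-$2,303.76) = $6,087.28

$6,087.28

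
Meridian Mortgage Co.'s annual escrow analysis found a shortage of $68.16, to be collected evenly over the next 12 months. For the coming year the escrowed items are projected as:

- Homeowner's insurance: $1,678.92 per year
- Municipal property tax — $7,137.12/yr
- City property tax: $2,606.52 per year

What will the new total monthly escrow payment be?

Homeowner's insurance: $1,678.92
Municipal property tax: $7,137.12
City property tax: $2,606.52
Total per year = $1,678.92 + $7,137.12 + $2,606.52 = $11,422.56
Base monthly escrow = $11,422.56 ÷ 12 = $951.88
Shortage per month = $68.16 ÷ 12 = $5.68
Adjusted monthly = $951.88 + $5.68 = $957.56

$957.56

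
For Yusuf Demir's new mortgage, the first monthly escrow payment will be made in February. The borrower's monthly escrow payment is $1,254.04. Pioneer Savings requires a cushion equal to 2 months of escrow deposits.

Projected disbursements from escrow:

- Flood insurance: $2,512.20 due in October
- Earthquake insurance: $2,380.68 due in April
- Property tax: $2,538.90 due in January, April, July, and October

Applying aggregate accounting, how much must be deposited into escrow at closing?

$3,731.30

Cushion = 2 × $1,254.04 = $2,508.08
Trial balance (start $0, +$1,254.04 each month, − disbursements):
  Feb: +$1,254.04 → $1,254.04
  Mar: +$1,254.04 → $2,508.08
  Apr: +$1,254.04 − $4,919.58 → -$1,157.46
  May: +$1,254.04 → $96.58
  Jun: +$1,254.04 → $1,350.62
  Jul: +$1,254.04 − $2,538.90 → $65.76
  Aug: +$1,254.04 → $1,319.80
  Sep: +$1,254.04 → $2,573.84
  Oct: +$1,254.04 − $5,051.10 → -$1,223.22
  Nov: +$1,254.04 → $30.82
  Dec: +$1,254.04 → $1,284.86
  Jan: +$1,254.04 − $2,538.90 → $0.00
Lowest trial balance = -$1,223.22 (Oct)
Initial deposit = cushion − low point = $2,508.08 − (-$1,223.22) = $3,731.30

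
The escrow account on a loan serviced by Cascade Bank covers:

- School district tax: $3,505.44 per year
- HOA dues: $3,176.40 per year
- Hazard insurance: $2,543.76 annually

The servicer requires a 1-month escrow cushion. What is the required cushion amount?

School district tax: $3,505.44/yr
HOA dues: $3,176.40/yr
Hazard insurance: $2,543.76/yr
Combined annual = $3,505.44 + $3,176.40 + $2,543.76 = $9,225.60
Per month = $9,225.60 / 12 = $768.80
Reserve = 1 × $768.80 = $768.80

$768.80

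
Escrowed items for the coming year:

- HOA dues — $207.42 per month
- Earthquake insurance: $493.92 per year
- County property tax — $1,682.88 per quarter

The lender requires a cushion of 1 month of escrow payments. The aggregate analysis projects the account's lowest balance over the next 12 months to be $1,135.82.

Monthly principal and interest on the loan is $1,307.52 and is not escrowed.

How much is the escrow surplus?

$326.28

HOA dues: $207.42 × 12 = $2,489.04/yr
Earthquake insurance: $493.92/yr
County property tax: $1,682.88 × 4 = $6,731.52/yr
Combined annual = $9,714.48
Monthly escrow = $9,714.48 / 12 = $809.54
Cushion = 1 × $809.54 = $809.54
Surplus = $1,135.82 − $809.54 = $326.28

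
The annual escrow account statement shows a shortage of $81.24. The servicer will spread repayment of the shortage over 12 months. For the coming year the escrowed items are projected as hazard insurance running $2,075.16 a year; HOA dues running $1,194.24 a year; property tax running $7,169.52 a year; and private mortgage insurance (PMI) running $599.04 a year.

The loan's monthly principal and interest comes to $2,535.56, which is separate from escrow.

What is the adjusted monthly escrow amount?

$926.60

Hazard insurance = $2,075.16 annually
HOA dues = $1,194.24 annually
Property tax = $7,169.52 annually
Private mortgage insurance (PMI) = $599.04 annually
Annual escrow total = $11,037.96
Base monthly escrow = $11,037.96 / 12 = $919.83
Monthly shortage recovery: $81.24 / 12 = $6.77
Adjusted monthly = $919.83 + $6.77 = $926.60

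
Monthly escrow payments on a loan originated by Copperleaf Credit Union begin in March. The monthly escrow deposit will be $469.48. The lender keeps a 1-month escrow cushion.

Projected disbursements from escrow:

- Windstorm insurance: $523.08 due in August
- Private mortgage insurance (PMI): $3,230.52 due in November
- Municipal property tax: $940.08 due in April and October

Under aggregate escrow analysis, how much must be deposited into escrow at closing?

Cushion = 1 × $469.48 = $469.48
Trial balance (start $0, +$469.48 each month, − disbursements):
  Mar: +$469.48 → $469.48
  Apr: +$469.48 − $940.08 → -$1.12
  May: +$469.48 → $468.36
  Jun: +$469.48 → $937.84
  Jul: +$469.48 → $1,407.32
  Aug: +$469.48 − $523.08 → $1,353.72
  Sep: +$469.48 → $1,823.20
  Oct: +$469.48 − $940.08 → $1,352.60
  Nov: +$469.48 − $3,230.52 → -$1,408.44
  Dec: +$469.48 → -$938.96
  Jan: +$469.48 → -$469.48
  Feb: +$469.48 → $0.00
Lowest trial balance = -$1,408.44 (Nov)
Initial deposit = cushion − low point = $469.48 − (-$1,408.44) = $1,877.92

$1,877.92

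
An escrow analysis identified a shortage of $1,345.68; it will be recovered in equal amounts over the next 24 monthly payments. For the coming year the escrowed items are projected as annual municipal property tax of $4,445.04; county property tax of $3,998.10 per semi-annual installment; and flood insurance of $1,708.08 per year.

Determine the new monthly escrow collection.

$1,235.18

Municipal property tax — $4,445.04 per year
County property tax — $3,998.10 × 2 = $7,996.20 per year
Flood insurance — $1,708.08 per year
Yearly total = $14,149.32
Monthly = $14,149.32 / 12 = $1,179.11
Monthly shortage recovery: $1,345.68 / 24 = $56.07
Adjusted monthly = $1,179.11 + $56.07 = $1,235.18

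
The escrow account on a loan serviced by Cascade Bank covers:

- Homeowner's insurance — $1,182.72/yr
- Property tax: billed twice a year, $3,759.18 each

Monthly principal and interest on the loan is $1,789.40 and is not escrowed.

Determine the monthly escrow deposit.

Homeowner's insurance: $1,182.72 annually
Property tax: $3,759.18 × 2 = $7,518.36 annually
Combined annual = $8,701.08
Base monthly escrow = $8,701.08 ÷ 12 = $725.09

$725.09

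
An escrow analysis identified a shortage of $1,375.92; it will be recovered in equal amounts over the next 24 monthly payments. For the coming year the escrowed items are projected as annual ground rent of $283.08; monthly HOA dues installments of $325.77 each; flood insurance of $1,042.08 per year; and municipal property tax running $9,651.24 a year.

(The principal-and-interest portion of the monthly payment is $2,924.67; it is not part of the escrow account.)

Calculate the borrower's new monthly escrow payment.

$1,297.80

Ground rent = $283.08 per year
HOA dues = $325.77 × 12 = $3,909.24 per year
Flood insurance = $1,042.08 per year
Municipal property tax = $9,651.24 per year
Total per year = $283.08 + $3,909.24 + $1,042.08 + $9,651.24 = $14,885.64
Base monthly escrow = $14,885.64 / 12 = $1,240.47
Shortage per month = $1,375.92 ÷ 24 = $57.33
New monthly escrow = $1,240.47 + $57.33 = $1,297.80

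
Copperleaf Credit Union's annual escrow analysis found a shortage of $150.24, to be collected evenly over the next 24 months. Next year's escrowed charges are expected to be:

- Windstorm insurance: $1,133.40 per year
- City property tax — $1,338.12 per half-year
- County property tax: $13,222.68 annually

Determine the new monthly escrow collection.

Windstorm insurance: $1,133.40
City property tax: $1,338.12 × 2 = $2,676.24
County property tax: $13,222.68
Total annual escrow = $17,032.32
Base monthly escrow = $17,032.32 ÷ 12 = $1,419.36
Shortage spread = $150.24 / 24 = $6.26/mo
Adjusted monthly = $1,419.36 + $6.26 = $1,425.62

$1,425.62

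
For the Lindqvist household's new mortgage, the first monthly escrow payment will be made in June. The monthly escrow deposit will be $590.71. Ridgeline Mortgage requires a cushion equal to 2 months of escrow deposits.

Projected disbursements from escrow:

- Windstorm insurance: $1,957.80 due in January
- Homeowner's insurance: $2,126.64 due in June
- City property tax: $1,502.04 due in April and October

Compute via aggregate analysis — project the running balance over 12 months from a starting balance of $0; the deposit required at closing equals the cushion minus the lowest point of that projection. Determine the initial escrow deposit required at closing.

$2,717.35

Cushion = 2 × $590.71 = $1,181.42
Trial balance (start $0, +$590.71 each month, − disbursements):
  Jun: +$590.71 − $2,126.64 → -$1,535.93
  Jul: +$590.71 → -$945.22
  Aug: +$590.71 → -$354.51
  Sep: +$590.71 → $236.20
  Oct: +$590.71 − $1,502.04 → -$675.13
  Nov: +$590.71 → -$84.42
  Dec: +$590.71 → $506.29
  Jan: +$590.71 − $1,957.80 → -$860.80
  Feb: +$590.71 → -$270.09
  Mar: +$590.71 → $320.62
  Apr: +$590.71 − $1,502.04 → -$590.71
  May: +$590.71 → $0.00
Lowest trial balance = -$1,535.93 (Jun)
Initial deposit = cushion − low point = $1,181.42 − (-$1,535.93) = $2,717.35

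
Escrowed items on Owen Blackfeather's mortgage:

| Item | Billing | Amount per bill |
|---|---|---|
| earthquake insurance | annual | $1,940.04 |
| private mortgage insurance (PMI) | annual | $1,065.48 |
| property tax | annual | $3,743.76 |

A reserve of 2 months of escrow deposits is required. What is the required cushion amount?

$1,124.88

Earthquake insurance: $1,940.04
Private mortgage insurance (PMI): $1,065.48
Property tax: $3,743.76
Total per year = $6,749.28
Base monthly escrow = $6,749.28 / 12 = $562.44
Cushion = 2 × $562.44 = $1,124.88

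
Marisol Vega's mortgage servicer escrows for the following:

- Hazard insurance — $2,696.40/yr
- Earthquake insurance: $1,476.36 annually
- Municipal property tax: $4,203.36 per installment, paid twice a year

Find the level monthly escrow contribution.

$1,048.29

Hazard insurance: $2,696.40/yr
Earthquake insurance: $1,476.36/yr
Municipal property tax: $4,203.36 × 2 = $8,406.72/yr
Total per year = $2,696.40 + $1,476.36 + $8,406.72 = $12,579.48
Monthly escrow = $12,579.48 / 12 = $1,048.29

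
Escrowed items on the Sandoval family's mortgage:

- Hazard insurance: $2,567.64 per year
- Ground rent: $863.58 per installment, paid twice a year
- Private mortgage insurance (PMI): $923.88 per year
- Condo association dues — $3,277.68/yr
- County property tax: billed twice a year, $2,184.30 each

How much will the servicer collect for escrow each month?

$1,072.08

Hazard insurance = $2,567.64 per year
Ground rent = $863.58 × 2 = $1,727.16 per year
Private mortgage insurance (PMI) = $923.88 per year
Condo association dues = $3,277.68 per year
County property tax = $2,184.30 × 2 = $4,368.60 per year
Total annual escrow = $2,567.64 + $1,727.16 + $923.88 + $3,277.68 + $4,368.60 = $12,864.96
Monthly = $12,864.96 ÷ 12 = $1,072.08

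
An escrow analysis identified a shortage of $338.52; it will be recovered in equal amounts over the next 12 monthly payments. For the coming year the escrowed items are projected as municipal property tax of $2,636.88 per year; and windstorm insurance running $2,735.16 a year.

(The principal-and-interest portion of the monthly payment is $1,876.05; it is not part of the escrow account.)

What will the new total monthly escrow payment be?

$475.88

Municipal property tax: $2,636.88
Windstorm insurance: $2,735.16
Combined annual = $5,372.04
Monthly escrow = $5,372.04 / 12 = $447.67
Shortage spread = $338.52 ÷ 12 = $28.21/mo
New monthly escrow = $447.67 + $28.21 = $475.88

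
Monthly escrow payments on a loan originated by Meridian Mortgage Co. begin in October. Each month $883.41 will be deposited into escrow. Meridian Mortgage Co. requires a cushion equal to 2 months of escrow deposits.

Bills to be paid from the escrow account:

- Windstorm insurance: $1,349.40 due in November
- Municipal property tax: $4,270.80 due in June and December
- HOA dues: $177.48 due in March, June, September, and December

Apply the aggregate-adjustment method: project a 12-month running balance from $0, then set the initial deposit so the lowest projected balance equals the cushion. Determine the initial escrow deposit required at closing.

$4,914.27

Cushion = 2 × $883.41 = $1,766.82
Trial balance (start $0, +$883.41 each month, − disbursements):
  Oct: +$883.41 → $883.41
  Nov: +$883.41 − $1,349.40 → $417.42
  Dec: +$883.41 − $4,448.28 → -$3,147.45
  Jan: +$883.41 → -$2,264.04
  Feb: +$883.41 → -$1,380.63
  Mar: +$883.41 − $177.48 → -$674.70
  Apr: +$883.41 → $208.71
  May: +$883.41 → $1,092.12
  Jun: +$883.41 − $4,448.28 → -$2,472.75
  Jul: +$883.41 → -$1,589.34
  Aug: +$883.41 → -$705.93
  Sep: +$883.41 − $177.48 → $0.00
Lowest trial balance = -$3,147.45 (Dec)
Initial deposit = cushion − low point = $1,766.82 − (-$3,147.45) = $4,914.27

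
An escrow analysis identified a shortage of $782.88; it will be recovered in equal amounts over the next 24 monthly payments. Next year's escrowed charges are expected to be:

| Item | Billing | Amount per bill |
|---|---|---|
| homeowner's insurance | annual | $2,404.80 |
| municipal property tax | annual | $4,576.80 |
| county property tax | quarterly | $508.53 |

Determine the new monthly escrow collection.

$783.93

Homeowner's insurance — $2,404.80 per year
Municipal property tax — $4,576.80 per year
County property tax — $508.53 × 4 = $2,034.12 per year
Yearly total = $2,404.80 + $4,576.80 + $2,034.12 = $9,015.72
Per month = $9,015.72 / 12 = $751.31
Shortage per month = $782.88 / 24 = $32.62
Adjusted monthly = $751.31 + $32.62 = $783.93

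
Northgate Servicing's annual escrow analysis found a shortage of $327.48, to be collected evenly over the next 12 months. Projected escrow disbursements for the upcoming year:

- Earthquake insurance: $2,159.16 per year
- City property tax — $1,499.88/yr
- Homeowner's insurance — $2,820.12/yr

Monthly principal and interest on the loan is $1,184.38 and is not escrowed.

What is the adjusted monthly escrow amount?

Earthquake insurance — $2,159.16
City property tax — $1,499.88
Homeowner's insurance — $2,820.12
Annual escrow total = $2,159.16 + $1,499.88 + $2,820.12 = $6,479.16
Base monthly escrow = $6,479.16 ÷ 12 = $539.93
Shortage per month = $327.48 ÷ 12 = $27.29
New monthly escrow = $539.93 + $27.29 = $567.22

$567.22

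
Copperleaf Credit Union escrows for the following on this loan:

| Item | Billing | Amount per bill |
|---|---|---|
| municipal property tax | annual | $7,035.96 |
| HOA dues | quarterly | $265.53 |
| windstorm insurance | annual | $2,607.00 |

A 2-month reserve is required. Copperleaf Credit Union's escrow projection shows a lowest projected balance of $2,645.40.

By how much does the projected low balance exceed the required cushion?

$861.22

Municipal property tax — $7,035.96
HOA dues — $265.53 × 4 = $1,062.12
Windstorm insurance — $2,607.00
Yearly total = $7,035.96 + $1,062.12 + $2,607.00 = $10,705.08
Base monthly escrow = $10,705.08 ÷ 12 = $892.09
Required reserve = 2 × $892.09 = $1,784.18
Surplus = $2,645.40 − $1,784.18 = $861.22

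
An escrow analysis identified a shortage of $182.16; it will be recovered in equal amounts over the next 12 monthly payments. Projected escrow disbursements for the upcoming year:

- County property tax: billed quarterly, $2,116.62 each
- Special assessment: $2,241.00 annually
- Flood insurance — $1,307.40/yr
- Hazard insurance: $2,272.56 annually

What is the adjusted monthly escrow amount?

County property tax: $2,116.62 × 4 = $8,466.48 annually
Special assessment: $2,241.00 annually
Flood insurance: $1,307.40 annually
Hazard insurance: $2,272.56 annually
Yearly total = $14,287.44
Monthly = $14,287.44 / 12 = $1,190.62
Monthly shortage recovery: $182.16 / 12 = $15.18
Adjusted monthly = $1,190.62 + $15.18 = $1,205.80

$1,205.80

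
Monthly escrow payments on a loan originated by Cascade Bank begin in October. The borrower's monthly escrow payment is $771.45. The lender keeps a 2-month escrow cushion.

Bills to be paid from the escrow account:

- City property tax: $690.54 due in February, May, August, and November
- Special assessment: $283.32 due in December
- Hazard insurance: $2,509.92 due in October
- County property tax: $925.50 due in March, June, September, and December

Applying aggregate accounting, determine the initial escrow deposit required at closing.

Cushion = 2 × $771.45 = $1,542.90
Trial balance (start $0, +$771.45 each month, − disbursements):
  Oct: +$771.45 − $2,509.92 → -$1,738.47
  Nov: +$771.45 − $690.54 → -$1,657.56
  Dec: +$771.45 − $1,208.82 → -$2,094.93
  Jan: +$771.45 → -$1,323.48
  Feb: +$771.45 − $690.54 → -$1,242.57
  Mar: +$771.45 − $925.50 → -$1,396.62
  Apr: +$771.45 → -$625.17
  May: +$771.45 − $690.54 → -$544.26
  Jun: +$771.45 − $925.50 → -$698.31
  Jul: +$771.45 → $73.14
  Aug: +$771.45 − $690.54 → $154.05
  Sep: +$771.45 − $925.50 → $0.00
Lowest trial balance = -$2,094.93 (Dec)
Initial deposit = cushion − low point = $1,542.90 − (-$2,094.93) = $3,637.83

$3,637.83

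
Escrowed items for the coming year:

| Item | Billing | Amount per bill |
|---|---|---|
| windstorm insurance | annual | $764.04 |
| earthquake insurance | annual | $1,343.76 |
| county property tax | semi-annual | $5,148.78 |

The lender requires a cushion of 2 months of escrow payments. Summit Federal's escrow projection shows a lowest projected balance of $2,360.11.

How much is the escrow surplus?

$292.55

Windstorm insurance: $764.04
Earthquake insurance: $1,343.76
County property tax: $5,148.78 × 2 = $10,297.56
Total annual escrow = $764.04 + $1,343.76 + $10,297.56 = $12,405.36
Base monthly escrow = $12,405.36 ÷ 12 = $1,033.78
Required cushion = 2 × $1,033.78 = $2,067.56
Excess over cushion: $2,360.11 − $2,067.56 = $292.55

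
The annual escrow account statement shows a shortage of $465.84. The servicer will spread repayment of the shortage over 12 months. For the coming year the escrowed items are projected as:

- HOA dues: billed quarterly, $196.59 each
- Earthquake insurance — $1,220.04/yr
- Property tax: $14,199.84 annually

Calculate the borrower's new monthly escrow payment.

$1,389.34

HOA dues = $196.59 × 4 = $786.36 per year
Earthquake insurance = $1,220.04 per year
Property tax = $14,199.84 per year
Yearly total = $786.36 + $1,220.04 + $14,199.84 = $16,206.24
Monthly = $16,206.24 / 12 = $1,350.52
Shortage spread = $465.84 / 12 = $38.82/mo
Adjusted monthly = $1,350.52 + $38.82 = $1,389.34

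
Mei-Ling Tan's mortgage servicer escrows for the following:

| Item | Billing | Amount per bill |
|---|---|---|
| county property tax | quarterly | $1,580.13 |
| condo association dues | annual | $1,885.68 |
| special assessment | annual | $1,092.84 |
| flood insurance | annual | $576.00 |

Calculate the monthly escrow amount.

County property tax: $1,580.13 × 4 = $6,320.52/yr
Condo association dues: $1,885.68/yr
Special assessment: $1,092.84/yr
Flood insurance: $576.00/yr
Total per year = $6,320.52 + $1,885.68 + $1,092.84 + $576.00 = $9,875.04
Per month = $9,875.04 / 12 = $822.92

$822.92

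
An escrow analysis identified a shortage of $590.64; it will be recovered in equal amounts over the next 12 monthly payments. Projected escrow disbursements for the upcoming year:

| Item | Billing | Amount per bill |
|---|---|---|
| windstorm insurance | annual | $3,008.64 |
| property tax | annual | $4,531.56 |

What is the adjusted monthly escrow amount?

Windstorm insurance — $3,008.64/yr
Property tax — $4,531.56/yr
Total per year = $7,540.20
Per month = $7,540.20 / 12 = $628.35
Shortage spread = $590.64 / 12 = $49.22/mo
New monthly escrow = $628.35 + $49.22 = $677.57

$677.57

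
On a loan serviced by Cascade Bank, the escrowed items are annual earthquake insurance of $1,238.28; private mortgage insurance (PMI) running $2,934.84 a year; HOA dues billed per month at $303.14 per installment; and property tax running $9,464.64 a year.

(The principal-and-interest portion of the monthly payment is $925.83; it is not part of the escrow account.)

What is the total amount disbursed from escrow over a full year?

Earthquake insurance: $1,238.28 per year
Private mortgage insurance (PMI): $2,934.84 per year
HOA dues: $303.14 × 12 = $3,637.68 per year
Property tax: $9,464.64 per year
Total per year = $1,238.28 + $2,934.84 + $3,637.68 + $9,464.64 = $17,275.44

$17,275.44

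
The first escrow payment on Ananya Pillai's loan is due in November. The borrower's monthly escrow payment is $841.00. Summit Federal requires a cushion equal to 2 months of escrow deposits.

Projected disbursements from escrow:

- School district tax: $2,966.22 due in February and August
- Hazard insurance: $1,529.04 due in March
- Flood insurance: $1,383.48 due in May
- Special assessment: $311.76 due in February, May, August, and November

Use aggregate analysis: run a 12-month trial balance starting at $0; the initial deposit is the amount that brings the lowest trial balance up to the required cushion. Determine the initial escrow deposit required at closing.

$3,364.00

Cushion = 2 × $841.00 = $1,682.00
Trial balance (start $0, +$841.00 each month, − disbursements):
  Nov: +$841.00 − $311.76 → $529.24
  Dec: +$841.00 → $1,370.24
  Jan: +$841.00 → $2,211.24
  Feb: +$841.00 − $3,277.98 → -$225.74
  Mar: +$841.00 − $1,529.04 → -$913.78
  Apr: +$841.00 → -$72.78
  May: +$841.00 − $1,695.24 → -$927.02
  Jun: +$841.00 → -$86.02
  Jul: +$841.00 → $754.98
  Aug: +$841.00 − $3,277.98 → -$1,682.00
  Sep: +$841.00 → -$841.00
  Oct: +$841.00 → $0.00
Lowest trial balance = -$1,682.00 (Aug)
Initial deposit = cushion − low point = $1,682.00 − (-$1,682.00) = $3,364.00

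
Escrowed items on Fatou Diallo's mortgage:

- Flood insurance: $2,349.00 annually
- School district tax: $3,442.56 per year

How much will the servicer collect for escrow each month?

$482.63

Flood insurance — $2,349.00 annually
School district tax — $3,442.56 annually
Combined annual = $2,349.00 + $3,442.56 = $5,791.56
Monthly escrow = $5,791.56 / 12 = $482.63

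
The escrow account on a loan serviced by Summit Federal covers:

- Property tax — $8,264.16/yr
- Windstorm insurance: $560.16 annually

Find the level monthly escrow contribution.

$735.36

Property tax = $8,264.16 per year
Windstorm insurance = $560.16 per year
Combined annual = $8,264.16 + $560.16 = $8,824.32
Monthly escrow = $8,824.32 / 12 = $735.36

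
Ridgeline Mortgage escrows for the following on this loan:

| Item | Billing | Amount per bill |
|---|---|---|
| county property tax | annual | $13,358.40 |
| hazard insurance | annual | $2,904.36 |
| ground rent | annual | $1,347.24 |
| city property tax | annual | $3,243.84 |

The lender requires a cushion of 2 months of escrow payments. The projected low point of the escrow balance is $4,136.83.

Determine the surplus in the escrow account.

$661.19

County property tax = $13,358.40 annually
Hazard insurance = $2,904.36 annually
Ground rent = $1,347.24 annually
City property tax = $3,243.84 annually
Yearly total = $20,853.84
Monthly = $20,853.84 / 12 = $1,737.82
Cushion = 2 × $1,737.82 = $3,475.64
Excess over cushion: $4,136.83 − $3,475.64 = $661.19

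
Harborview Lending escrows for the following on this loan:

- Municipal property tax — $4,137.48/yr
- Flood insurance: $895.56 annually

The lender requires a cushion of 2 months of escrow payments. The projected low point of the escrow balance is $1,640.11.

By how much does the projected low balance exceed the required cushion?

Municipal property tax: $4,137.48
Flood insurance: $895.56
Yearly total = $5,033.04
Per month = $5,033.04 / 12 = $419.42
Required reserve = 2 × $419.42 = $838.84
Surplus = $1,640.11 − $838.84 = $801.27

$801.27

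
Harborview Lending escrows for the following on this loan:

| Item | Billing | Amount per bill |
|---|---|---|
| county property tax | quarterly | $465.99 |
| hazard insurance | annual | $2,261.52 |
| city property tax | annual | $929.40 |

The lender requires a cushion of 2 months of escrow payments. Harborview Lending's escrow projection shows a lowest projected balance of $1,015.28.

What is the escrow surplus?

County property tax: $465.99 × 4 = $1,863.96/yr
Hazard insurance: $2,261.52/yr
City property tax: $929.40/yr
Total annual escrow = $1,863.96 + $2,261.52 + $929.40 = $5,054.88
Monthly = $5,054.88 / 12 = $421.24
Required cushion = 2 × $421.24 = $842.48
Excess over cushion: $1,015.28 − $842.48 = $172.80

$172.80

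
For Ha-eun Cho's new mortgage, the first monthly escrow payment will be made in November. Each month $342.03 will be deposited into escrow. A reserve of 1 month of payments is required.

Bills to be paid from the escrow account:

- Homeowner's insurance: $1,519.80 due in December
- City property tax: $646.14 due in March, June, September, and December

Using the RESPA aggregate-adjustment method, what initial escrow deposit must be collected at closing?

$1,823.91

Cushion = 1 × $342.03 = $342.03
Trial balance (start $0, +$342.03 each month, − disbursements):
  Nov: +$342.03 → $342.03
  Dec: +$342.03 − $2,165.94 → -$1,481.88
  Jan: +$342.03 → -$1,139.85
  Feb: +$342.03 → -$797.82
  Mar: +$342.03 − $646.14 → -$1,101.93
  Apr: +$342.03 → -$759.90
  May: +$342.03 → -$417.87
  Jun: +$342.03 − $646.14 → -$721.98
  Jul: +$342.03 → -$379.95
  Aug: +$342.03 → -$37.92
  Sep: +$342.03 − $646.14 → -$342.03
  Oct: +$342.03 → $0.00
Lowest trial balance = -$1,481.88 (Dec)
Initial deposit = cushion − low point = $342.03 − (-$1,481.88) = $1,823.91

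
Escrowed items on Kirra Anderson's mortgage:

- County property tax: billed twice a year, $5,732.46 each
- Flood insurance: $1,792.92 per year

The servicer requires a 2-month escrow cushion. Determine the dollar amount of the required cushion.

County property tax — $5,732.46 × 2 = $11,464.92/yr
Flood insurance — $1,792.92/yr
Total per year = $11,464.92 + $1,792.92 = $13,257.84
Per month = $13,257.84 / 12 = $1,104.82
Required cushion = 2 × $1,104.82 = $2,209.64

$2,209.64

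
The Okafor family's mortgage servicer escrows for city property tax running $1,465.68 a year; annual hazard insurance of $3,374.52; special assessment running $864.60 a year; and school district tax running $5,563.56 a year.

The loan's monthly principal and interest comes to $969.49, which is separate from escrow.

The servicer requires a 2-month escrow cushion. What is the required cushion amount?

$1,878.06

City property tax = $1,465.68
Hazard insurance = $3,374.52
Special assessment = $864.60
School district tax = $5,563.56
Yearly total = $11,268.36
Monthly escrow = $11,268.36 ÷ 12 = $939.03
Required cushion = 2 × $939.03 = $1,878.06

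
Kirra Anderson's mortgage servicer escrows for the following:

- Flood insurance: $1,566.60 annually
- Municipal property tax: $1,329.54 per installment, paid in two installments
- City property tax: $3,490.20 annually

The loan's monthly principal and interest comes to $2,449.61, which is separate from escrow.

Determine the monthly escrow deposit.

Flood insurance: $1,566.60
Municipal property tax: $1,329.54 × 2 = $2,659.08
City property tax: $3,490.20
Combined annual = $1,566.60 + $2,659.08 + $3,490.20 = $7,715.88
Monthly escrow = $7,715.88 ÷ 12 = $642.99

$642.99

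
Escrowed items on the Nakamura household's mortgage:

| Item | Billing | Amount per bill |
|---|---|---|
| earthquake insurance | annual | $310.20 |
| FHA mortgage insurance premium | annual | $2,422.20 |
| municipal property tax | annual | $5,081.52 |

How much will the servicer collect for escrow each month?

Earthquake insurance = $310.20 per year
FHA mortgage insurance premium = $2,422.20 per year
Municipal property tax = $5,081.52 per year
Total per year = $7,813.92
Base monthly escrow = $7,813.92 / 12 = $651.16

$651.16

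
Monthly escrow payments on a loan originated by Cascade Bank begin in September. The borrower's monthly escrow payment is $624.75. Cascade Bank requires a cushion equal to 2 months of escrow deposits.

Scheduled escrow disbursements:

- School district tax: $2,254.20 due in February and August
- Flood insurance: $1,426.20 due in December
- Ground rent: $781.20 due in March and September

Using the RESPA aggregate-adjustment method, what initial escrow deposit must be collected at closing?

$2,119.05

Cushion = 2 × $624.75 = $1,249.50
Trial balance (start $0, +$624.75 each month, − disbursements):
  Sep: +$624.75 − $781.20 → -$156.45
  Oct: +$624.75 → $468.30
  Nov: +$624.75 → $1,093.05
  Dec: +$624.75 − $1,426.20 → $291.60
  Jan: +$624.75 → $916.35
  Feb: +$624.75 − $2,254.20 → -$713.10
  Mar: +$624.75 − $781.20 → -$869.55
  Apr: +$624.75 → -$244.80
  May: +$624.75 → $379.95
  Jun: +$624.75 → $1,004.70
  Jul: +$624.75 → $1,629.45
  Aug: +$624.75 − $2,254.20 → $0.00
Lowest trial balance = -$869.55 (Mar)
Initial deposit = cushion − low point = $1,249.50 − (-$869.55) = $2,119.05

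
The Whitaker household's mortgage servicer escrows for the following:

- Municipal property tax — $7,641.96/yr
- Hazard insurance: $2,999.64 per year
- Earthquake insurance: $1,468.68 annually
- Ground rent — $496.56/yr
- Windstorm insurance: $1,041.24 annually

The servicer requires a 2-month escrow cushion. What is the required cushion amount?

$2,274.68

Municipal property tax — $7,641.96
Hazard insurance — $2,999.64
Earthquake insurance — $1,468.68
Ground rent — $496.56
Windstorm insurance — $1,041.24
Total per year = $7,641.96 + $2,999.64 + $1,468.68 + $496.56 + $1,041.24 = $13,648.08
Per month = $13,648.08 ÷ 12 = $1,137.34
Cushion = 2 × $1,137.34 = $2,274.68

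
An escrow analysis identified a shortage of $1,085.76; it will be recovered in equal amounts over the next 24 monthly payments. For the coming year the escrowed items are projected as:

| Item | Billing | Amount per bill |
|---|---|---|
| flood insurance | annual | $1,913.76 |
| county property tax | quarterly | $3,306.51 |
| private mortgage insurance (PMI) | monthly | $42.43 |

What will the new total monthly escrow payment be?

Flood insurance: $1,913.76 per year
County property tax: $3,306.51 × 4 = $13,226.04 per year
Private mortgage insurance (PMI): $42.43 × 12 = $509.16 per year
Yearly total = $1,913.76 + $13,226.04 + $509.16 = $15,648.96
Monthly = $15,648.96 / 12 = $1,304.08
Shortage per month = $1,085.76 ÷ 24 = $45.24
Adjusted monthly = $1,304.08 + $45.24 = $1,349.32

$1,349.32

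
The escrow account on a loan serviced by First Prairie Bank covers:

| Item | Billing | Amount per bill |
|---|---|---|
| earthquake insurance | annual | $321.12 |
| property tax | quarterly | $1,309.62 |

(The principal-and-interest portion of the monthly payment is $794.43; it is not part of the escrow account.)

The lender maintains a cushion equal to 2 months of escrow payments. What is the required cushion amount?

$926.60

Earthquake insurance: $321.12 per year
Property tax: $1,309.62 × 4 = $5,238.48 per year
Yearly total = $5,559.60
Per month = $5,559.60 ÷ 12 = $463.30
Reserve = 2 × $463.30 = $926.60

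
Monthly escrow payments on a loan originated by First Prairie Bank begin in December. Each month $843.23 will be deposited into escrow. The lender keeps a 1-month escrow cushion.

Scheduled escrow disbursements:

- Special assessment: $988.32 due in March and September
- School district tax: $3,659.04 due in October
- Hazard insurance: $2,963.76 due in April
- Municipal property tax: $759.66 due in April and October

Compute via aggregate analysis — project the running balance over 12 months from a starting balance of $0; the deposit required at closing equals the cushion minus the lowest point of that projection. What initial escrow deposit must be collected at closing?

$1,686.46

Cushion = 1 × $843.23 = $843.23
Trial balance (start $0, +$843.23 each month, − disbursements):
  Dec: +$843.23 → $843.23
  Jan: +$843.23 → $1,686.46
  Feb: +$843.23 → $2,529.69
  Mar: +$843.23 − $988.32 → $2,384.60
  Apr: +$843.23 − $3,723.42 → -$495.59
  May: +$843.23 → $347.64
  Jun: +$843.23 → $1,190.87
  Jul: +$843.23 → $2,034.10
  Aug: +$843.23 → $2,877.33
  Sep: +$843.23 − $988.32 → $2,732.24
  Oct: +$843.23 − $4,418.70 → -$843.23
  Nov: +$843.23 → $0.00
Lowest trial balance = -$843.23 (Oct)
Initial deposit = cushion − low point = $843.23 − (-$843.23) = $1,686.46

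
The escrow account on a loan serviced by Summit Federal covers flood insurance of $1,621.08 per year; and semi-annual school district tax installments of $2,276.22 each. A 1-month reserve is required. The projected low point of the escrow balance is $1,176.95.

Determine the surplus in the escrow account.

$662.49

Flood insurance = $1,621.08 annually
School district tax = $2,276.22 × 2 = $4,552.44 annually
Total per year = $1,621.08 + $4,552.44 = $6,173.52
Monthly = $6,173.52 ÷ 12 = $514.46
Cushion = 1 × $514.46 = $514.46
Surplus = $1,176.95 − $514.46 = $662.49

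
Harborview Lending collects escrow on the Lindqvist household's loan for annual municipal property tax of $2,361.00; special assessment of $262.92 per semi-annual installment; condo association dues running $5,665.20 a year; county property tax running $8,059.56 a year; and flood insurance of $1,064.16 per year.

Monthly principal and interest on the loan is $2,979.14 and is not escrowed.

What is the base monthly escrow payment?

Municipal property tax: $2,361.00/yr
Special assessment: $262.92 × 2 = $525.84/yr
Condo association dues: $5,665.20/yr
County property tax: $8,059.56/yr
Flood insurance: $1,064.16/yr
Annual escrow total = $2,361.00 + $525.84 + $5,665.20 + $8,059.56 + $1,064.16 = $17,675.76
Monthly = $17,675.76 ÷ 12 = $1,472.98

$1,472.98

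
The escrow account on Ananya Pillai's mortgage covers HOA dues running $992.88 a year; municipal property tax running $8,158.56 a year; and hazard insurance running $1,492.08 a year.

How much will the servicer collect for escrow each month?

$886.96

HOA dues — $992.88
Municipal property tax — $8,158.56
Hazard insurance — $1,492.08
Annual escrow total = $10,643.52
Per month = $10,643.52 / 12 = $886.96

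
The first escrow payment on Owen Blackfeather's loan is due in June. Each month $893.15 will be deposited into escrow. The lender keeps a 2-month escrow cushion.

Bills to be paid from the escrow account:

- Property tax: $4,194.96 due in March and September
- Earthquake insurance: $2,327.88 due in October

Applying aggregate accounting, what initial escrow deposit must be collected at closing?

$3,843.39

Cushion = 2 × $893.15 = $1,786.30
Trial balance (start $0, +$893.15 each month, − disbursements):
  Jun: +$893.15 → $893.15
  Jul: +$893.15 → $1,786.30
  Aug: +$893.15 → $2,679.45
  Sep: +$893.15 − $4,194.96 → -$622.36
  Oct: +$893.15 − $2,327.88 → -$2,057.09
  Nov: +$893.15 → -$1,163.94
  Dec: +$893.15 → -$270.79
  Jan: +$893.15 → $622.36
  Feb: +$893.15 → $1,515.51
  Mar: +$893.15 − $4,194.96 → -$1,786.30
  Apr: +$893.15 → -$893.15
  May: +$893.15 → $0.00
Lowest trial balance = -$2,057.09 (Oct)
Initial deposit = cushion − low point = $1,786.30 − (-$2,057.09) = $3,843.39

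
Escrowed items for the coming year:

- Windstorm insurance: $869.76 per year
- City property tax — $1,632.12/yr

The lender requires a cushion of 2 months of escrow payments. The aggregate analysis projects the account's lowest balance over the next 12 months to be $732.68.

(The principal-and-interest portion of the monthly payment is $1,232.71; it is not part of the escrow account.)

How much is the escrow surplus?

Windstorm insurance — $869.76/yr
City property tax — $1,632.12/yr
Yearly total = $2,501.88
Monthly = $2,501.88 ÷ 12 = $208.49
Required reserve = 2 × $208.49 = $416.98
Excess over cushion: $732.68 − $416.98 = $315.70

$315.70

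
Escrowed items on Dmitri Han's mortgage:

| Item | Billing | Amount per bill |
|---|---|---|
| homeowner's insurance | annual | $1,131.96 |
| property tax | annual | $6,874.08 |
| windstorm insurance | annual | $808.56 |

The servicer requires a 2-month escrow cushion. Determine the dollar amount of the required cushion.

$1,469.10

Homeowner's insurance — $1,131.96 annually
Property tax — $6,874.08 annually
Windstorm insurance — $808.56 annually
Annual escrow total = $8,814.60
Monthly escrow = $8,814.60 ÷ 12 = $734.55
Required cushion = 2 × $734.55 = $1,469.10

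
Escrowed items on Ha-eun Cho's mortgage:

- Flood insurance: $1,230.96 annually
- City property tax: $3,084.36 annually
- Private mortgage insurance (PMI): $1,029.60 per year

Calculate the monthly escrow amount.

Flood insurance — $1,230.96 per year
City property tax — $3,084.36 per year
Private mortgage insurance (PMI) — $1,029.60 per year
Total annual escrow = $5,344.92
Monthly = $5,344.92 ÷ 12 = $445.41

$445.41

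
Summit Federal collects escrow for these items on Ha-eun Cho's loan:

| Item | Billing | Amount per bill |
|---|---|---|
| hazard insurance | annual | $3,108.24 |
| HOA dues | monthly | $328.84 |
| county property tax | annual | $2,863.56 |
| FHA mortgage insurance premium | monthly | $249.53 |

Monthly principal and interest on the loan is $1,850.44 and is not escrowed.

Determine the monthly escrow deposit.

$1,076.02

Hazard insurance: $3,108.24 annually
HOA dues: $328.84 × 12 = $3,946.08 annually
County property tax: $2,863.56 annually
FHA mortgage insurance premium: $249.53 × 12 = $2,994.36 annually
Total per year = $3,108.24 + $3,946.08 + $2,863.56 + $2,994.36 = $12,912.24
Monthly = $12,912.24 / 12 = $1,076.02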